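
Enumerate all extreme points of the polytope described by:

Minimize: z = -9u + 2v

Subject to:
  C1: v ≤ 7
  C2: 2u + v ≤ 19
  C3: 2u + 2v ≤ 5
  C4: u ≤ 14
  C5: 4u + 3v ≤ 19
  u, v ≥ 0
Each vertex is the intersection of two constraint boundaries that also satisfies all remaining constraints:
  u = 0 and v = 0 → (0, 0)
  2u + 2v = 5 and v = 0 → (2.5, 0)
  2u + 2v = 5 and u = 0 → (0, 2.5)

Vertices: (0, 0), (2.5, 0), (0, 2.5)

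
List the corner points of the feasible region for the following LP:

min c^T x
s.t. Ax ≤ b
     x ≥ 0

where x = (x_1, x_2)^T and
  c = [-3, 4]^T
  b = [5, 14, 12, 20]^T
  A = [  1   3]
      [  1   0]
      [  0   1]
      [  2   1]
Each vertex is the intersection of two constraint boundaries that also satisfies all remaining constraints:
  x_1 = 0 and x_2 = 0 → (0, 0)
  x_1 + 3x_2 = 5 and x_2 = 0 → (5, 0)
  x_1 + 3x_2 = 5 and x_1 = 0 → (0, 1.667)

Vertices: (0, 0), (5, 0), (0, 1.667)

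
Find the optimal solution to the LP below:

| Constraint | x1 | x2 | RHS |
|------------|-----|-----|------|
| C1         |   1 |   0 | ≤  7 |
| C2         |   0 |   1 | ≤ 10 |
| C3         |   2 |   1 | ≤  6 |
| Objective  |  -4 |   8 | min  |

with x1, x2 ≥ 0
Each vertex is the intersection of two constraint boundaries that also satisfies all remaining constraints:
  x1 = 0 and x2 = 0 → (0, 0)
  2x1 + x2 = 6 and x2 = 0 → (3, 0)
  2x1 + x2 = 6 and x1 = 0 → (0, 6)

Evaluating z = -4x1 + 8x2 at each vertex:
  (0, 0): z = 0
  (3, 0): z = -12
  (0, 6): z = 48

The minimum is at (3, 0) with z = -12.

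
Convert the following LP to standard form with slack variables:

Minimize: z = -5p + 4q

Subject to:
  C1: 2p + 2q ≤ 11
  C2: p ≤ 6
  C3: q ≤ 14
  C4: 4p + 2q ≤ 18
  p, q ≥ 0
min z = -5p + 4q

s.t.
  2p + 2q + s1 = 11
  p + s2 = 6
  q + s3 = 14
  4p + 2q + s4 = 18
  p, q, s1, s2, s3, s4 ≥ 0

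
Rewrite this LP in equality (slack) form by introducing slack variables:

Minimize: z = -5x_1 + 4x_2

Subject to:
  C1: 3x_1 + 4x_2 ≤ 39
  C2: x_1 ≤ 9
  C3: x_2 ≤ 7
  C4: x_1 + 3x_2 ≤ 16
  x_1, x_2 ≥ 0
min z = -5x_1 + 4x_2

s.t.
  3x_1 + 4x_2 + s1 = 39
  x_1 + s2 = 9
  x_2 + s3 = 7
  x_1 + 3x_2 + s4 = 16
  x_1, x_2, s1, s2, s3, s4 ≥ 0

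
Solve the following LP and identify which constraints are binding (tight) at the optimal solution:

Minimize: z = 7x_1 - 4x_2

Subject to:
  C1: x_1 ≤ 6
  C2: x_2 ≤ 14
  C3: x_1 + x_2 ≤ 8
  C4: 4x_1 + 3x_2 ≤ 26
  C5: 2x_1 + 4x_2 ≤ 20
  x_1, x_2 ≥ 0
Optimal: x_1 = 0, x_2 = 5
Binding: C5, x_1 ≥ 0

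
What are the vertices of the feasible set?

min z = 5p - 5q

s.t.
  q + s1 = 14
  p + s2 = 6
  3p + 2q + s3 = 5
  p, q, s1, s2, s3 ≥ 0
Each vertex is the intersection of two constraint boundaries that also satisfies all remaining constraints:
  p = 0 and q = 0 → (0, 0)
  3p + 2q = 5 and q = 0 → (1.667, 0)
  3p + 2q = 5 and p = 0 → (0, 2.5)

Vertices: (0, 0), (1.667, 0), (0, 2.5)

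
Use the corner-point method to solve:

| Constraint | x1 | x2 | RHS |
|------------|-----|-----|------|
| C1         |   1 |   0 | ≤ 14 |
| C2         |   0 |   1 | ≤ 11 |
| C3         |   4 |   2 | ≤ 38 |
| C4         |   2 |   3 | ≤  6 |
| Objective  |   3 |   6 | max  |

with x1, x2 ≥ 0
x1 = 0, x2 = 2, z = 12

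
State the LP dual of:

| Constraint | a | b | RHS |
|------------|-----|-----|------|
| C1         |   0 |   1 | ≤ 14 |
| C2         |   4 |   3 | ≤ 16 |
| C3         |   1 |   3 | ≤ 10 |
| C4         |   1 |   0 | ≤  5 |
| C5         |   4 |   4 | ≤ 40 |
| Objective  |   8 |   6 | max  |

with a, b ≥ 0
Minimize: z = 14y1 + 16y2 + 10y3 + 5y4 + 40y5

Subject to:
  C1: -4y2 - y3 - y4 - 4y5 ≤ -8
  C2: -y1 - 3y2 - 3y3 - 4y5 ≤ -6
  y1, y2, y3, y4, y5 ≥ 0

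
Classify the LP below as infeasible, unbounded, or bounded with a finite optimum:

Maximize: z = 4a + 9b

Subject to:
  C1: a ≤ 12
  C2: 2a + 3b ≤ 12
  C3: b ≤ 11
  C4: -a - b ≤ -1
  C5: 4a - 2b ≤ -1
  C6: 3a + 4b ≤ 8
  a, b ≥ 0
The point (0, 2) satisfies every constraint, so the LP is feasible; the constraints give a ≤ 12 and b ≤ 11, which with a, b ≥ 0 keep the feasible region inside a bounded box. A feasible, bounded LP attains a finite optimum at a vertex.

Bounded optimum: z* = 18 at (0, 2).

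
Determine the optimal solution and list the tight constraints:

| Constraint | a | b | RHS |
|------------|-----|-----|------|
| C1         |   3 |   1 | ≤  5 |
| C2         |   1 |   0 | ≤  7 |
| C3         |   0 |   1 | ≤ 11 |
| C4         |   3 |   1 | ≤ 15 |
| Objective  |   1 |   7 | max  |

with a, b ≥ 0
Optimal: a = 0, b = 5
Binding: C1, a ≥ 0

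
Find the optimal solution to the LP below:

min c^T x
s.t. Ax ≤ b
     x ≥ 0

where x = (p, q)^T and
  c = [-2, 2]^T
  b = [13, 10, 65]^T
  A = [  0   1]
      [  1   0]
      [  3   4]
Each vertex is the intersection of two constraint boundaries that also satisfies all remaining constraints:
  p = 0 and q = 0 → (0, 0)
  p = 10 and q = 0 → (10, 0)
  p = 10 and 3p + 4q = 65 → (10, 8.75)
  q = 13 and 3p + 4q = 65 → (4.333, 13)
  q = 13 and p = 0 → (0, 13)

Evaluating z = -2p + 2q at each vertex:
  (0, 0): z = 0
  (10, 0): z = -20
  (10, 8.75): z = -2.5
  (4.333, 13): z = 17.33
  (0, 13): z = 26

The minimum is at (10, 0) with z = -20.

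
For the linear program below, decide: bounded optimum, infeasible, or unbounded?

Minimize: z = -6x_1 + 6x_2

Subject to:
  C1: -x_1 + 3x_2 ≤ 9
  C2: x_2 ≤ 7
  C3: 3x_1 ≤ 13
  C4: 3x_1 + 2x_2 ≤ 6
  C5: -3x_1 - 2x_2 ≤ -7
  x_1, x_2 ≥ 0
C4 requires 3x_1 + 2x_2 ≤ 6, while C5 (-3x_1 - 2x_2 ≤ -7) is equivalent to 3x_1 + 2x_2 ≥ 7. Together they would need 7 ≤ 3x_1 + 2x_2 ≤ 6, which is impossible since 7 > 6. No point satisfies all constraints.

The feasible region is empty; the LP is infeasible.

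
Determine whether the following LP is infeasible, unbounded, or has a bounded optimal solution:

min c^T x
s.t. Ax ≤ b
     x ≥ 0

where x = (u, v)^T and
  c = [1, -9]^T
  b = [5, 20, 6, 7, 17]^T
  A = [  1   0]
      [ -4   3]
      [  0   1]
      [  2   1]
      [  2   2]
The point (0, 6) satisfies every constraint, so the LP is feasible; the constraints give u ≤ 5 and v ≤ 6, which with u, v ≥ 0 keep the feasible region inside a bounded box. A feasible, bounded LP attains a finite optimum at a vertex.

Evaluating z = u - 9v at each vertex:
  (0, 0): z = 0
  (3.5, 0): z = 3.5
  (0.5, 6): z = -53.5
  (0, 6): z = -54

Bounded optimum: z* = -54 at (0, 6).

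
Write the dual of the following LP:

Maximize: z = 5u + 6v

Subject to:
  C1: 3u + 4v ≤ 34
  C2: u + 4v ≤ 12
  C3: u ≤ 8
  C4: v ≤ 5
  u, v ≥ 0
Minimize: z = 34y1 + 12y2 + 8y3 + 5y4

Subject to:
  C1: -3y1 - y2 - y3 ≤ -5
  C2: -4y1 - 4y2 - y4 ≤ -6
  y1, y2, y3, y4 ≥ 0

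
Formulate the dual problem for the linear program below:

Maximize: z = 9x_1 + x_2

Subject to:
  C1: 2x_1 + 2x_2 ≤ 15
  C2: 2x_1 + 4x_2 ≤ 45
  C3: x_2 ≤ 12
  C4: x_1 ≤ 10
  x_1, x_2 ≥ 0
Minimize: z = 15y1 + 45y2 + 12y3 + 10y4

Subject to:
  C1: -2y1 - 2y2 - y4 ≤ -9
  C2: -2y1 - 4y2 - y3 ≤ -1
  y1, y2, y3, y4 ≥ 0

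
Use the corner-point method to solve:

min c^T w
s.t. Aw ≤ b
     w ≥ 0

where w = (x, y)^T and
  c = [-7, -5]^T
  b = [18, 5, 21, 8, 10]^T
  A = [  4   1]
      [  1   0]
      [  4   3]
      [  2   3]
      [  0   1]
Each vertex is the intersection of two constraint boundaries that also satisfies all remaining constraints:
  x = 0 and y = 0 → (0, 0)
  2x + 3y = 8 and y = 0 → (4, 0)
  2x + 3y = 8 and x = 0 → (0, 2.667)

Evaluating z = -7x - 5y at each vertex:
  (0, 0): z = 0
  (4, 0): z = -28
  (0, 2.667): z = -13.33

The minimum is at (4, 0) with z = -28.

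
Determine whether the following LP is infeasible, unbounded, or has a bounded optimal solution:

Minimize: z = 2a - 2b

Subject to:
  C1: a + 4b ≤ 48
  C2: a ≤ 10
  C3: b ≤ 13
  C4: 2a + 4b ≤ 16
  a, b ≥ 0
The point (0, 4) satisfies every constraint, so the LP is feasible; the constraints give a ≤ 10 and b ≤ 13, which with a, b ≥ 0 keep the feasible region inside a bounded box. A feasible, bounded LP attains a finite optimum at a vertex.

Evaluating z = 2a - 2b at each vertex:
  (0, 0): z = 0
  (8, 0): z = 16
  (0, 4): z = -8

The LP has an optimal solution: (0, 4) with z = -8.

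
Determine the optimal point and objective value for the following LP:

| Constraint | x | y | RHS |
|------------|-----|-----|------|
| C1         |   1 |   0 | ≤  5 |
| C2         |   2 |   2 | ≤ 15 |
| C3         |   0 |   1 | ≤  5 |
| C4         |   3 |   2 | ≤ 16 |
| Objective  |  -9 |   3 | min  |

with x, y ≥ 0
Each vertex is the intersection of two constraint boundaries that also satisfies all remaining constraints:
  x = 0 and y = 0 → (0, 0)
  x = 5 and y = 0 → (5, 0)
  x = 5 and 3x + 2y = 16 → (5, 0.5)
  y = 5 and 3x + 2y = 16 → (2, 5)
  y = 5 and x = 0 → (0, 5)

Evaluating z = -9x + 3y at each vertex:
  (0, 0): z = 0
  (5, 0): z = -45
  (5, 0.5): z = -43.5
  (2, 5): z = -3
  (0, 5): z = 15

The minimum is at (5, 0) with z = -45.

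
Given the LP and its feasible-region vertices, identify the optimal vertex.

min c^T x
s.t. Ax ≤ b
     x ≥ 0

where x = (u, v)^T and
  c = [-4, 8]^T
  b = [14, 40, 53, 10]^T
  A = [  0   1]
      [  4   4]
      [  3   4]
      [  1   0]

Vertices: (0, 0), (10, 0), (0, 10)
(10, 0) with z = -40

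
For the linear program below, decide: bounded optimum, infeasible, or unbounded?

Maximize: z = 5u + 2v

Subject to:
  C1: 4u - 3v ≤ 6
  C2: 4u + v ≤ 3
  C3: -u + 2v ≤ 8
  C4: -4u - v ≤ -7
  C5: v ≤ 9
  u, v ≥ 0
C2 requires 4u + v ≤ 3, while C4 (-4u - v ≤ -7) is equivalent to 4u + v ≥ 7. Together they would need 7 ≤ 4u + v ≤ 3, which is impossible since 7 > 3. No point satisfies all constraints.

Infeasible — the constraint set is empty.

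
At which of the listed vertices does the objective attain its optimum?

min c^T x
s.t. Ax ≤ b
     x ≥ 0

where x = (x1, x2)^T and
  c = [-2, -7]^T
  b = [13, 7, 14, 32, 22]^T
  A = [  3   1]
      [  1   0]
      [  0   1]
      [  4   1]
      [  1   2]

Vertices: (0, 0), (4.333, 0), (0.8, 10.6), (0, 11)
Evaluating z = -2x1 - 7x2 at each vertex:
  (0, 0): z = 0
  (4.333, 0): z = -8.667
  (0.8, 10.6): z = -75.8
  (0, 11): z = -77

The smallest value is z = -77, attained at (0, 11).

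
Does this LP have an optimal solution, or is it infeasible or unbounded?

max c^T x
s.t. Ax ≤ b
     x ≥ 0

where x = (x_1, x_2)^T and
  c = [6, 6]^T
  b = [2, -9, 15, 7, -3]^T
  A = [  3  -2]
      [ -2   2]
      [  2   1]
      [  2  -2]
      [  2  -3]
One constraint requires 2x_1 - 2x_2 ≤ 7, while the constraint -2x_1 + 2x_2 ≤ -9 is equivalent to 2x_1 - 2x_2 ≥ 9. Together they would need 9 ≤ 2x_1 - 2x_2 ≤ 7, which is impossible since 9 > 7. No point satisfies all constraints.

Infeasible — the constraint set is empty.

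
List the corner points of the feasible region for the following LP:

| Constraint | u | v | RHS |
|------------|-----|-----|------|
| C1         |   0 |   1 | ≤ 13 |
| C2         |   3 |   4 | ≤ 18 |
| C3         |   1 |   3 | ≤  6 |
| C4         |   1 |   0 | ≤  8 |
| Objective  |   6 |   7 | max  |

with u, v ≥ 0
Each vertex is the intersection of two constraint boundaries that also satisfies all remaining constraints:
  u = 0 and v = 0 → (0, 0)
  3u + 4v = 18 and u + 3v = 6 → (6, 0)
  u + 3v = 6 and u = 0 → (0, 2)

Vertices: (0, 0), (6, 0), (0, 2)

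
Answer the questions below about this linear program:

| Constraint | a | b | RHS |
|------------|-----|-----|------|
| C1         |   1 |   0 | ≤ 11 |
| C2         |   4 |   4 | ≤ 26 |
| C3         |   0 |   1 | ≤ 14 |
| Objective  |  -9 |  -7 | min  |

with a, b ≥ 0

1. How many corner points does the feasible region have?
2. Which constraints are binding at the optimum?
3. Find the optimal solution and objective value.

1. 3
2. C2, b ≥ 0
3. a = 6.5, b = 0, z = -58.5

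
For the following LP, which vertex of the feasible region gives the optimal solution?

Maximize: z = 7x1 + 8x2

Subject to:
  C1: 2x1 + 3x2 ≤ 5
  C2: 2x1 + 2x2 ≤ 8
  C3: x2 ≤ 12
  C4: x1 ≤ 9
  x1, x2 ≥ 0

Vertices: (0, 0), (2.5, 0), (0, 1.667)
Evaluating z = 7x1 + 8x2 at each vertex:
  (0, 0): z = 0
  (2.5, 0): z = 17.5
  (0, 1.667): z = 13.33

The largest value is z = 17.5, attained at (2.5, 0).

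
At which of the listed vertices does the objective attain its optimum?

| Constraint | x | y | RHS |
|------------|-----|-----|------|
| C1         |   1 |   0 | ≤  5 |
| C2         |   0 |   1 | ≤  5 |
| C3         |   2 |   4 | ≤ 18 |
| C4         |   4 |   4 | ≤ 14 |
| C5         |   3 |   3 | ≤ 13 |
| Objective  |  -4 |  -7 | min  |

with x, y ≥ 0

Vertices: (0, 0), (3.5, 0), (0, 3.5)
(0, 3.5) with z = -24.5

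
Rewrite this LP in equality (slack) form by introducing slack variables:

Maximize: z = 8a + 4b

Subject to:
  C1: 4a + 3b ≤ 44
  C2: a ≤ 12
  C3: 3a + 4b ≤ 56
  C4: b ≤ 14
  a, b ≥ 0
max z = 8a + 4b

s.t.
  4a + 3b + s1 = 44
  a + s2 = 12
  3a + 4b + s3 = 56
  b + s4 = 14
  a, b, s1, s2, s3, s4 ≥ 0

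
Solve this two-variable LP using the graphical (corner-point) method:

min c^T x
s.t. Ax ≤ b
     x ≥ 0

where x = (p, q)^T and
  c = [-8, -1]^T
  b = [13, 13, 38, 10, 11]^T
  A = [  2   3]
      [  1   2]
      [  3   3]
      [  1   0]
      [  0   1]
Each vertex is the intersection of two constraint boundaries that also satisfies all remaining constraints:
  p = 0 and q = 0 → (0, 0)
  2p + 3q = 13 and q = 0 → (6.5, 0)
  2p + 3q = 13 and p = 0 → (0, 4.333)

Evaluating z = -8p - q at each vertex:
  (0, 0): z = 0
  (6.5, 0): z = -52
  (0, 4.333): z = -4.333

The minimum is at (6.5, 0) with z = -52.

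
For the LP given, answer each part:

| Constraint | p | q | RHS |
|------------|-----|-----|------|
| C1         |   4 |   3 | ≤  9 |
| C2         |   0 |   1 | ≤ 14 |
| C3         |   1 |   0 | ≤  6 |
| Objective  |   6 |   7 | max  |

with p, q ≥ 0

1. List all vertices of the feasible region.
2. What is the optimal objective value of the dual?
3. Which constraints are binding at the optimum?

1. (0, 0), (2.25, 0), (0, 3)
2. 21 (by strong duality, equal to the primal optimum)
3. C1, p ≥ 0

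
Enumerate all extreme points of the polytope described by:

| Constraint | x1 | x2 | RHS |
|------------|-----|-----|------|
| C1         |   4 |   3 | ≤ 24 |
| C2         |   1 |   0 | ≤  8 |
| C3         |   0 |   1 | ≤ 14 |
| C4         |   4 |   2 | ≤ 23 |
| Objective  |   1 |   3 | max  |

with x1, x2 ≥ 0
Each vertex is the intersection of two constraint boundaries that also satisfies all remaining constraints:
  x1 = 0 and x2 = 0 → (0, 0)
  4x1 + 2x2 = 23 and x2 = 0 → (5.75, 0)
  4x1 + 3x2 = 24 and 4x1 + 2x2 = 23 → (5.25, 1)
  4x1 + 3x2 = 24 and x1 = 0 → (0, 8)

Vertices: (0, 0), (5.75, 0), (5.25, 1), (0, 8)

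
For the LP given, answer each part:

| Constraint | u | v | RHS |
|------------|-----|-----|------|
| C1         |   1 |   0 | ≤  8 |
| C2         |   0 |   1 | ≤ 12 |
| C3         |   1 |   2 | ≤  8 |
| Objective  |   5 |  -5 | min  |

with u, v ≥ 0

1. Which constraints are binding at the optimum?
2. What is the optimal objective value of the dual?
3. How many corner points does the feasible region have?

1. C3, u ≥ 0
2. -20 (by strong duality, equal to the primal optimum)
3. 3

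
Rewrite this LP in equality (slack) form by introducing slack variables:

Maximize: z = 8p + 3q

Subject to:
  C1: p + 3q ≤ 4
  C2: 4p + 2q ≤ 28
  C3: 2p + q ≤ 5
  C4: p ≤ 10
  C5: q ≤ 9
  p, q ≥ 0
max z = 8p + 3q

s.t.
  p + 3q + s1 = 4
  4p + 2q + s2 = 28
  2p + q + s3 = 5
  p + s4 = 10
  q + s5 = 9
  p, q, s1, s2, s3, s4, s5 ≥ 0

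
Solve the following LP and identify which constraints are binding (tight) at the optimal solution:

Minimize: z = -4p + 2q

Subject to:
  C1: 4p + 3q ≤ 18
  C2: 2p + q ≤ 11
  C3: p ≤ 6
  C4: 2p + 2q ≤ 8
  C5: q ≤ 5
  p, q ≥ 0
Optimal: p = 4, q = 0
Slack at optimum:
  C1: slack = 2
  C2: slack = 3
  C3: slack = 2
  C4: slack = 0 (binding)
  C5: slack = 5
  p ≥ 0: p = 4
  q ≥ 0: q = 0 (binding)
Binding constraints: C4, q ≥ 0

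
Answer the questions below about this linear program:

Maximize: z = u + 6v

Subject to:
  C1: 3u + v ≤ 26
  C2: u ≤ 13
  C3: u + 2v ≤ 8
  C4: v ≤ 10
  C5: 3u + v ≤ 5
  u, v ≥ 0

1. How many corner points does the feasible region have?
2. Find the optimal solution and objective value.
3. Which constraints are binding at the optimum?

1. 4
2. u = 0, v = 4, z = 24
3. C3, u ≥ 0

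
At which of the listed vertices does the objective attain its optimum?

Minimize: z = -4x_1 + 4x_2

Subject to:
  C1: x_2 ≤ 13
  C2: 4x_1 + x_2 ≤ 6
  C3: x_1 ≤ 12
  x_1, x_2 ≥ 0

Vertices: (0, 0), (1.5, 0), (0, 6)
(1.5, 0) with z = -6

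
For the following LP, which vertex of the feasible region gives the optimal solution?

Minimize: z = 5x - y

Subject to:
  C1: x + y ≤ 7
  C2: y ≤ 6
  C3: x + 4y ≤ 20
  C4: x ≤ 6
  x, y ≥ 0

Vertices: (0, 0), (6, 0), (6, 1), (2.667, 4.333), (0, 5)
(0, 5) with z = -5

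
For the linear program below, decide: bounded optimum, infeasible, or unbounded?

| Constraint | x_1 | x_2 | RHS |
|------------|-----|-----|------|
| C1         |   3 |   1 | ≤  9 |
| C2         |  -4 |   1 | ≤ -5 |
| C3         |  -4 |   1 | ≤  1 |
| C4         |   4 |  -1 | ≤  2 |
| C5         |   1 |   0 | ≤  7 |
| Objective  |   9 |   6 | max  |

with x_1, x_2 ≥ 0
C4 requires 4x_1 - x_2 ≤ 2, while C2 (-4x_1 + x_2 ≤ -5) is equivalent to 4x_1 - x_2 ≥ 5. Together they would need 5 ≤ 4x_1 - x_2 ≤ 2, which is impossible since 5 > 2. No point satisfies all constraints.

Infeasible — the constraint set is empty.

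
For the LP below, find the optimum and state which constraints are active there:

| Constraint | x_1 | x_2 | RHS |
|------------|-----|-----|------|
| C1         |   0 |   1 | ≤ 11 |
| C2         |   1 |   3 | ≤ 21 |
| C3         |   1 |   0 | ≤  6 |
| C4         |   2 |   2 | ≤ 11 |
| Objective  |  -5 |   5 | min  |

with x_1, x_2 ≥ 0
Optimal: x_1 = 5.5, x_2 = 0
Slack at optimum:
  C1: slack = 11
  C2: slack = 15.5
  C3: slack = 0.5
  C4: slack = 0 (binding)
  x_1 ≥ 0: x_1 = 5.5
  x_2 ≥ 0: x_2 = 0 (binding)
Binding constraints: C4, x_2 ≥ 0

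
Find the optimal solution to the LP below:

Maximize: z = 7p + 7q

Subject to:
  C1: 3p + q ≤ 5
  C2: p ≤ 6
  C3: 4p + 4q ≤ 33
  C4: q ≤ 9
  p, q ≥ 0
p = 0, q = 5, z = 35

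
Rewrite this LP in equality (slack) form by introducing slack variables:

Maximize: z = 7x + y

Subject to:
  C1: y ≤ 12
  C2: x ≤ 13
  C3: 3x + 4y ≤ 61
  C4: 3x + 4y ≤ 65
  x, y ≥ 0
max z = 7x + y

s.t.
  y + s1 = 12
  x + s2 = 13
  3x + 4y + s3 = 61
  3x + 4y + s4 = 65
  x, y, s1, s2, s3, s4 ≥ 0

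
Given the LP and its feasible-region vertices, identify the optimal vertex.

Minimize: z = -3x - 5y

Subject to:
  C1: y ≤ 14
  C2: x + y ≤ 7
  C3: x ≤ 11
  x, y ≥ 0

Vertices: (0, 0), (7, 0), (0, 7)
(0, 7) with z = -35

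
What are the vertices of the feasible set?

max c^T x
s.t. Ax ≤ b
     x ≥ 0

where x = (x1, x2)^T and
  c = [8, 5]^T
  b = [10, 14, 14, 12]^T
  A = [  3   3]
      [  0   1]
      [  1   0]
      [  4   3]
Each vertex is the intersection of two constraint boundaries that also satisfies all remaining constraints:
  x1 = 0 and x2 = 0 → (0, 0)
  4x1 + 3x2 = 12 and x2 = 0 → (3, 0)
  3x1 + 3x2 = 10 and 4x1 + 3x2 = 12 → (2, 1.333)
  3x1 + 3x2 = 10 and x1 = 0 → (0, 3.333)

Vertices: (0, 0), (3, 0), (2, 1.333), (0, 3.333)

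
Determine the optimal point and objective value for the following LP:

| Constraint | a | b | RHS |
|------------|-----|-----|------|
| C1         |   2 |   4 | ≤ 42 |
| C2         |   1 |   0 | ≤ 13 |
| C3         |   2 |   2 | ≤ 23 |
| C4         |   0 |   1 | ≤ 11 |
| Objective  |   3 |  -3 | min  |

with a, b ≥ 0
Each vertex is the intersection of two constraint boundaries that also satisfies all remaining constraints:
  a = 0 and b = 0 → (0, 0)
  2a + 2b = 23 and b = 0 → (11.5, 0)
  2a + 4b = 42 and 2a + 2b = 23 → (2, 9.5)
  2a + 4b = 42 and a = 0 → (0, 10.5)

Evaluating z = 3a - 3b at each vertex:
  (0, 0): z = 0
  (11.5, 0): z = 34.5
  (2, 9.5): z = -22.5
  (0, 10.5): z = -31.5

The minimum is at (0, 10.5) with z = -31.5.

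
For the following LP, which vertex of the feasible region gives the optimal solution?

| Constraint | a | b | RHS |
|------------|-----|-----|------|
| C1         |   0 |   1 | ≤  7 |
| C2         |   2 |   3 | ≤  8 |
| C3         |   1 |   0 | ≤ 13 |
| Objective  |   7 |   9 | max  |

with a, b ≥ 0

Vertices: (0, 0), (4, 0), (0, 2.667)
Evaluating z = 7a + 9b at each vertex:
  (0, 0): z = 0
  (4, 0): z = 28
  (0, 2.667): z = 24

The largest value is z = 28, attained at (4, 0).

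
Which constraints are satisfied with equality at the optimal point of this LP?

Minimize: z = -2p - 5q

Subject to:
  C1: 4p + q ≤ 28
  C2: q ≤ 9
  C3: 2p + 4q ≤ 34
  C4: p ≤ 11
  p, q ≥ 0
Optimal: p = 0, q = 8.5
Slack at optimum:
  C1: slack = 19.5
  C2: slack = 0.5
  C3: slack = 0 (binding)
  C4: slack = 11
  p ≥ 0: p = 0 (binding)
  q ≥ 0: q = 8.5
Binding constraints: C3, p ≥ 0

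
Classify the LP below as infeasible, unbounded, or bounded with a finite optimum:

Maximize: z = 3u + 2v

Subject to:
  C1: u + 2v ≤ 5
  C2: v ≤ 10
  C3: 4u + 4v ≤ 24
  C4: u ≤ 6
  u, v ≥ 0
The point (5, 0) satisfies every constraint, so the LP is feasible; the constraints give u ≤ 6 and v ≤ 10, which with u, v ≥ 0 keep the feasible region inside a bounded box. A feasible, bounded LP attains a finite optimum at a vertex.

Evaluating z = 3u + 2v at each vertex:
  (0, 0): z = 0
  (5, 0): z = 15
  (0, 2.5): z = 5

Bounded optimum: z* = 15 at (5, 0).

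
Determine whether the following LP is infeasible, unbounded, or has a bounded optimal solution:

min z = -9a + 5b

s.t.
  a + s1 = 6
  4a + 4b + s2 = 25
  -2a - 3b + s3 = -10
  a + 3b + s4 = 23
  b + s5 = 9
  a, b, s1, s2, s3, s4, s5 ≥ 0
The point (6, 0) satisfies every constraint, so the LP is feasible; the constraints give a ≤ 6 and b ≤ 9, which with a, b ≥ 0 keep the feasible region inside a bounded box. A feasible, bounded LP attains a finite optimum at a vertex.

Bounded optimum: z* = -54 at (6, 0).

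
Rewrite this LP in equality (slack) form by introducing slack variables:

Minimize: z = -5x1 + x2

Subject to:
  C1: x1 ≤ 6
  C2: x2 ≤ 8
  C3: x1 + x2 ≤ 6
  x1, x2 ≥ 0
min z = -5x1 + x2

s.t.
  x1 + s1 = 6
  x2 + s2 = 8
  x1 + x2 + s3 = 6
  x1, x2, s1, s2, s3 ≥ 0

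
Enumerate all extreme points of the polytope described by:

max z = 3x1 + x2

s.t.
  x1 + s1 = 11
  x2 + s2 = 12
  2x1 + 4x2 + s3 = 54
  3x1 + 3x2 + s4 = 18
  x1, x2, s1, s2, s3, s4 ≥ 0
Each vertex is the intersection of two constraint boundaries that also satisfies all remaining constraints:
  x1 = 0 and x2 = 0 → (0, 0)
  3x1 + 3x2 = 18 and x2 = 0 → (6, 0)
  3x1 + 3x2 = 18 and x1 = 0 → (0, 6)

Vertices: (0, 0), (6, 0), (0, 6)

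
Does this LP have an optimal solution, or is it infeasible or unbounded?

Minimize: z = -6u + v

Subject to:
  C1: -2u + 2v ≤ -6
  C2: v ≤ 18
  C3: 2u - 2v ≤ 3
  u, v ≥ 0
C3 requires 2u - 2v ≤ 3, while C1 (-2u + 2v ≤ -6) is equivalent to 2u - 2v ≥ 6. Together they would need 6 ≤ 2u - 2v ≤ 3, which is impossible since 6 > 3. No point satisfies all constraints.

Infeasible — the constraint set is empty.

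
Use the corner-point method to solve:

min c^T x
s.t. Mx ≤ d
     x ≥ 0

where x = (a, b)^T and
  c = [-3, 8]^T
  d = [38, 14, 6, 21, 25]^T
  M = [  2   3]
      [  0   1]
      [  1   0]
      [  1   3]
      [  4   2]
a = 6, b = 0, z = -18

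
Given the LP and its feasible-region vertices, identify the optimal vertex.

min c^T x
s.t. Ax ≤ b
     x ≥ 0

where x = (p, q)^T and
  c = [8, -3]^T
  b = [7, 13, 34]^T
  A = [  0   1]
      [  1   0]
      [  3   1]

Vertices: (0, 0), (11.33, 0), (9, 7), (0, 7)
Evaluating z = 8p - 3q at each vertex:
  (0, 0): z = 0
  (11.33, 0): z = 90.67
  (9, 7): z = 51
  (0, 7): z = -21

The smallest value is z = -21, attained at (0, 7).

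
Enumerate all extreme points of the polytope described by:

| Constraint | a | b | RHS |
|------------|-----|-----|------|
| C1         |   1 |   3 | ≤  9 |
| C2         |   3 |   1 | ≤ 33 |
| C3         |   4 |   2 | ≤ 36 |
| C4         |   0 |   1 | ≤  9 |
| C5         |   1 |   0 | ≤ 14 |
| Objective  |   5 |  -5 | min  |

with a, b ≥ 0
Each vertex is the intersection of two constraint boundaries that also satisfies all remaining constraints:
  a = 0 and b = 0 → (0, 0)
  a + 3b = 9 and 4a + 2b = 36 → (9, 0)
  a + 3b = 9 and a = 0 → (0, 3)

Vertices: (0, 0), (9, 0), (0, 3)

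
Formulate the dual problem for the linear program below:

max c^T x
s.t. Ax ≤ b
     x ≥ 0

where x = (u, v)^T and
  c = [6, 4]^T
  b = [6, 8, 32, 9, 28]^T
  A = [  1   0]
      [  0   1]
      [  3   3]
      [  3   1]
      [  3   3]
Minimize: z = 6y1 + 8y2 + 32y3 + 9y4 + 28y5

Subject to:
  C1: -y1 - 3y3 - 3y4 - 3y5 ≤ -6
  C2: -y2 - 3y3 - y4 - 3y5 ≤ -4
  y1, y2, y3, y4, y5 ≥ 0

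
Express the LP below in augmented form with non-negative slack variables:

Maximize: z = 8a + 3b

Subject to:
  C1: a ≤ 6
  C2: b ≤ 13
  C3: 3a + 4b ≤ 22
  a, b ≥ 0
max z = 8a + 3b

s.t.
  a + s1 = 6
  b + s2 = 13
  3a + 4b + s3 = 22
  a, b, s1, s2, s3 ≥ 0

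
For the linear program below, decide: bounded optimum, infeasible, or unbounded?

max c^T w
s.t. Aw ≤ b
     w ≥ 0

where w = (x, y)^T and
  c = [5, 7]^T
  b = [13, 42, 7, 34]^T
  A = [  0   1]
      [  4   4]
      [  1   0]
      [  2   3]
The point (0, 10.5) satisfies every constraint, so the LP is feasible; the constraints give x ≤ 7 and y ≤ 13, which with x, y ≥ 0 keep the feasible region inside a bounded box. A feasible, bounded LP attains a finite optimum at a vertex.

Feasible with finite optimum z* = 73.5 at (0, 10.5).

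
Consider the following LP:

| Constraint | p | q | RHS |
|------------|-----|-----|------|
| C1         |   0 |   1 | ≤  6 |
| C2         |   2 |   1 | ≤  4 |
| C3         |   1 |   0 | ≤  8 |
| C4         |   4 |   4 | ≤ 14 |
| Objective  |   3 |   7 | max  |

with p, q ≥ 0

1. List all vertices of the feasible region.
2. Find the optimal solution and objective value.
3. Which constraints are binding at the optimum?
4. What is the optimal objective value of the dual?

1. (0, 0), (2, 0), (0.5, 3), (0, 3.5)
2. p = 0, q = 3.5, z = 24.5
3. C4, p ≥ 0
4. 24.5 (by strong duality, equal to the primal optimum)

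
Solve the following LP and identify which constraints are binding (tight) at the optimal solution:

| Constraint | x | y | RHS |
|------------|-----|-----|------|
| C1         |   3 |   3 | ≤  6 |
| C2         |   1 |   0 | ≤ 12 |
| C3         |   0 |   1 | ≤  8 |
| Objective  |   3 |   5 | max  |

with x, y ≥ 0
Optimal: x = 0, y = 2
Slack at optimum:
  C1: slack = 0 (binding)
  C2: slack = 12
  C3: slack = 6
  x ≥ 0: x = 0 (binding)
  y ≥ 0: y = 2
Binding constraints: C1, x ≥ 0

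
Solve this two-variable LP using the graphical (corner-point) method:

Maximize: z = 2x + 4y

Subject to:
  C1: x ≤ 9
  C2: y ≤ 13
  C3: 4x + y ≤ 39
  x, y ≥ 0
Each vertex is the intersection of two constraint boundaries that also satisfies all remaining constraints:
  x = 0 and y = 0 → (0, 0)
  x = 9 and y = 0 → (9, 0)
  x = 9 and 4x + y = 39 → (9, 3)
  y = 13 and 4x + y = 39 → (6.5, 13)
  y = 13 and x = 0 → (0, 13)

Evaluating z = 2x + 4y at each vertex:
  (0, 0): z = 0
  (9, 0): z = 18
  (9, 3): z = 30
  (6.5, 13): z = 65
  (0, 13): z = 52

The maximum is at (6.5, 13) with z = 65.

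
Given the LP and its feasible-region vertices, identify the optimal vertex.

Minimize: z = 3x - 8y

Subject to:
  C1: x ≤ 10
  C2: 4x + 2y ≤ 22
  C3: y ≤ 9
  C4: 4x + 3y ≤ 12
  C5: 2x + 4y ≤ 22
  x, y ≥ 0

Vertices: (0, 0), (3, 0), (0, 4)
Evaluating z = 3x - 8y at each vertex:
  (0, 0): z = 0
  (3, 0): z = 9
  (0, 4): z = -32

The smallest value is z = -32, attained at (0, 4).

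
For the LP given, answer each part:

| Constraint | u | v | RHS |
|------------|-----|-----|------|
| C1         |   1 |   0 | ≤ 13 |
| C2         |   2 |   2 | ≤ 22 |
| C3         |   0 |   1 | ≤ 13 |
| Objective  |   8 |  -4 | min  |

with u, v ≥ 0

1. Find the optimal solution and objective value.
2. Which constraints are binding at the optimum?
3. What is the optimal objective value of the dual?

1. u = 0, v = 11, z = -44
2. C2, u ≥ 0
3. -44 (by strong duality, equal to the primal optimum)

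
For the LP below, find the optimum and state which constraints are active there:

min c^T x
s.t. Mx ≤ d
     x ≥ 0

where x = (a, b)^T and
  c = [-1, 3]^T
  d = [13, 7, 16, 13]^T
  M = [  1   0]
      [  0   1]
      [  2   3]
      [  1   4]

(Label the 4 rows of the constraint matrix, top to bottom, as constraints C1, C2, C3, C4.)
Optimal: a = 8, b = 0
Binding: C3, b ≥ 0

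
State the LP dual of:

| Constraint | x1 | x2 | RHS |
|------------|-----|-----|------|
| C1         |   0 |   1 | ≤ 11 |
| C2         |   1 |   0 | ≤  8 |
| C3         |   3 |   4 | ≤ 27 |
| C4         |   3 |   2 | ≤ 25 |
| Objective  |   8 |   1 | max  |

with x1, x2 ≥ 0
Minimize: z = 11y1 + 8y2 + 27y3 + 25y4

Subject to:
  C1: -y2 - 3y3 - 3y4 ≤ -8
  C2: -y1 - 4y3 - 2y4 ≤ -1
  y1, y2, y3, y4 ≥ 0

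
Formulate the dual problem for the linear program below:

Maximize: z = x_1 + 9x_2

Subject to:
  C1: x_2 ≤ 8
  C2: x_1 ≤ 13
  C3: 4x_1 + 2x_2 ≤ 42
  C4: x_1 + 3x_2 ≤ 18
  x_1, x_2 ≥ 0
Minimize: z = 8y1 + 13y2 + 42y3 + 18y4

Subject to:
  C1: -y2 - 4y3 - y4 ≤ -1
  C2: -y1 - 2y3 - 3y4 ≤ -9
  y1, y2, y3, y4 ≥ 0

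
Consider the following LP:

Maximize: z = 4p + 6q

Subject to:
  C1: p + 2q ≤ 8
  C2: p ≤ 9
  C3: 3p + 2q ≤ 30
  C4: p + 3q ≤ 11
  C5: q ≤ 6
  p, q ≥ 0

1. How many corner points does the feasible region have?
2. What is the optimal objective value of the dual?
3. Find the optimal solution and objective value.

1. 4
2. 32 (by strong duality, equal to the primal optimum)
3. p = 8, q = 0, z = 32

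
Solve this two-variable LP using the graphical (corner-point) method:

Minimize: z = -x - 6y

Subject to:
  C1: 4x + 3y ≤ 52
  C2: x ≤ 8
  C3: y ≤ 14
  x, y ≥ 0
Each vertex is the intersection of two constraint boundaries that also satisfies all remaining constraints:
  x = 0 and y = 0 → (0, 0)
  x = 8 and y = 0 → (8, 0)
  4x + 3y = 52 and x = 8 → (8, 6.667)
  4x + 3y = 52 and y = 14 → (2.5, 14)
  y = 14 and x = 0 → (0, 14)

Evaluating z = -x - 6y at each vertex:
  (0, 0): z = 0
  (8, 0): z = -8
  (8, 6.667): z = -48
  (2.5, 14): z = -86.5
  (0, 14): z = -84

The minimum is at (2.5, 14) with z = -86.5.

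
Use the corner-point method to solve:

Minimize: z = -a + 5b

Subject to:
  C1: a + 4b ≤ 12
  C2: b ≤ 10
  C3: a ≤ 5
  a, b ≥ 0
Each vertex is the intersection of two constraint boundaries that also satisfies all remaining constraints:
  a = 0 and b = 0 → (0, 0)
  a = 5 and b = 0 → (5, 0)
  a + 4b = 12 and a = 5 → (5, 1.75)
  a + 4b = 12 and a = 0 → (0, 3)

Evaluating z = -a + 5b at each vertex:
  (0, 0): z = 0
  (5, 0): z = -5
  (5, 1.75): z = 3.75
  (0, 3): z = 15

The minimum is at (5, 0) with z = -5.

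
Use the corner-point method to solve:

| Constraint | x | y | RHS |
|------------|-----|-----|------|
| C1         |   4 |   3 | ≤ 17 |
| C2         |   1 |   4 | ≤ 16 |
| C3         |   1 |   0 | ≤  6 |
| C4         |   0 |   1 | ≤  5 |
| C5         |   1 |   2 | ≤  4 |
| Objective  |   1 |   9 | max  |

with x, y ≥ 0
Each vertex is the intersection of two constraint boundaries that also satisfies all remaining constraints:
  x = 0 and y = 0 → (0, 0)
  x + 2y = 4 and y = 0 → (4, 0)
  x + 2y = 4 and x = 0 → (0, 2)

Evaluating z = x + 9y at each vertex:
  (0, 0): z = 0
  (4, 0): z = 4
  (0, 2): z = 18

The maximum is at (0, 2) with z = 18.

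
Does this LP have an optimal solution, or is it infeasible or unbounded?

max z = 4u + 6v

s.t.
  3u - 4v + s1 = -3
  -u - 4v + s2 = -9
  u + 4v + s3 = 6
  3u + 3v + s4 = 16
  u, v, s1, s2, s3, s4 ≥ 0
The row u + 4v + s3 = 6 with s3 ≥ 0 requires u + 4v ≤ 6, while the row -u - 4v + s2 = -9 with s2 ≥ 0 is equivalent to u + 4v ≥ 9. Together they would need 9 ≤ u + 4v ≤ 6, which is impossible since 9 > 6. No point satisfies all constraints.

Infeasible — the constraint set is empty.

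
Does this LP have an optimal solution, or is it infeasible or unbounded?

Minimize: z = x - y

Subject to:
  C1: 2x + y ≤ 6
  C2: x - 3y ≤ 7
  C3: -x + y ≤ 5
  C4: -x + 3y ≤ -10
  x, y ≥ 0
C2 requires x - 3y ≤ 7, while C4 (-x + 3y ≤ -10) is equivalent to x - 3y ≥ 10. Together they would need 10 ≤ x - 3y ≤ 7, which is impossible since 10 > 7. No point satisfies all constraints.

Infeasible: no point satisfies all constraints simultaneously.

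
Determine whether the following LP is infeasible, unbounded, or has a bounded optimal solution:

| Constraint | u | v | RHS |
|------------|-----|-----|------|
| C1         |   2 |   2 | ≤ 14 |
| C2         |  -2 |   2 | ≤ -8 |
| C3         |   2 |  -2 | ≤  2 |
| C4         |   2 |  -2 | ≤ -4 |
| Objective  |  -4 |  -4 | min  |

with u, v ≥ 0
C3 requires 2u - 2v ≤ 2, while C2 (-2u + 2v ≤ -8) is equivalent to 2u - 2v ≥ 8. Together they would need 8 ≤ 2u - 2v ≤ 2, which is impossible since 8 > 2. No point satisfies all constraints.

The feasible region is empty; the LP is infeasible.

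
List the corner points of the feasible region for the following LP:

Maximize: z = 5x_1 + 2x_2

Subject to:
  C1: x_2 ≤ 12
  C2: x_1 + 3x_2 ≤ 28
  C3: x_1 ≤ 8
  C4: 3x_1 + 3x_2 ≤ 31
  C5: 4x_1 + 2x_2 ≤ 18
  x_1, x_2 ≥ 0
Each vertex is the intersection of two constraint boundaries that also satisfies all remaining constraints:
  x_1 = 0 and x_2 = 0 → (0, 0)
  4x_1 + 2x_2 = 18 and x_2 = 0 → (4.5, 0)
  4x_1 + 2x_2 = 18 and x_1 = 0 → (0, 9)

Vertices: (0, 0), (4.5, 0), (0, 9)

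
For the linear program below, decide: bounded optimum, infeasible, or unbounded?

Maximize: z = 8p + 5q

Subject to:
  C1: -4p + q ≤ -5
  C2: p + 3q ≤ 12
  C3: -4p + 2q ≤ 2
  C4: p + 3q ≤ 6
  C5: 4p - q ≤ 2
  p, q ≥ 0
C5 requires 4p - q ≤ 2, while C1 (-4p + q ≤ -5) is equivalent to 4p - q ≥ 5. Together they would need 5 ≤ 4p - q ≤ 2, which is impossible since 5 > 2. No point satisfies all constraints.

Infeasible — the constraint set is empty.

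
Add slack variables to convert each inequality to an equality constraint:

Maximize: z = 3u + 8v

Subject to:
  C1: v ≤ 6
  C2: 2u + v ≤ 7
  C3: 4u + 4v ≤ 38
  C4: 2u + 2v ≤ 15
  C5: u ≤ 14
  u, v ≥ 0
max z = 3u + 8v

s.t.
  v + s1 = 6
  2u + v + s2 = 7
  4u + 4v + s3 = 38
  2u + 2v + s4 = 15
  u + s5 = 14
  u, v, s1, s2, s3, s4, s5 ≥ 0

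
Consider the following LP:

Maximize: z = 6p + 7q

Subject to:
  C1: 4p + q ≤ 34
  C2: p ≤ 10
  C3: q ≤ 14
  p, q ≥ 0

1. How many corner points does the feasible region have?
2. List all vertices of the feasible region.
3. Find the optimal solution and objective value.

1. 4
2. (0, 0), (8.5, 0), (5, 14), (0, 14)
3. p = 5, q = 14, z = 128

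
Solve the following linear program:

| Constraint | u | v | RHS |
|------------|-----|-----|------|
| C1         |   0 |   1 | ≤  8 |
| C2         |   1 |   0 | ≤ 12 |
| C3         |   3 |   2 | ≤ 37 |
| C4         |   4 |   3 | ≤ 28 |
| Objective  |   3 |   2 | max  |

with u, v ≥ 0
Each vertex is the intersection of two constraint boundaries that also satisfies all remaining constraints:
  u = 0 and v = 0 → (0, 0)
  4u + 3v = 28 and v = 0 → (7, 0)
  v = 8 and 4u + 3v = 28 → (1, 8)
  v = 8 and u = 0 → (0, 8)

Evaluating z = 3u + 2v at each vertex:
  (0, 0): z = 0
  (7, 0): z = 21
  (1, 8): z = 19
  (0, 8): z = 16

The maximum is at (7, 0) with z = 21.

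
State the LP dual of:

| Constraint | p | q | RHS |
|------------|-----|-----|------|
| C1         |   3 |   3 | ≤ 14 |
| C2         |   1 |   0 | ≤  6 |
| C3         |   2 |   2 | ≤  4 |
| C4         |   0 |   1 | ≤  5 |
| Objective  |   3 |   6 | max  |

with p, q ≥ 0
Minimize: z = 14y1 + 6y2 + 4y3 + 5y4

Subject to:
  C1: -3y1 - y2 - 2y3 ≤ -3
  C2: -3y1 - 2y3 - y4 ≤ -6
  y1, y2, y3, y4 ≥ 0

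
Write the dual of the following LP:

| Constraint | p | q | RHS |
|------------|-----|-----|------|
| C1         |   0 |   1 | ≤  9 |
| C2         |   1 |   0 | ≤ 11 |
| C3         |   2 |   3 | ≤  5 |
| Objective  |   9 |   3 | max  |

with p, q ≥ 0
Minimize: z = 9y1 + 11y2 + 5y3

Subject to:
  C1: -y2 - 2y3 ≤ -9
  C2: -y1 - 3y3 ≤ -3
  y1, y2, y3 ≥ 0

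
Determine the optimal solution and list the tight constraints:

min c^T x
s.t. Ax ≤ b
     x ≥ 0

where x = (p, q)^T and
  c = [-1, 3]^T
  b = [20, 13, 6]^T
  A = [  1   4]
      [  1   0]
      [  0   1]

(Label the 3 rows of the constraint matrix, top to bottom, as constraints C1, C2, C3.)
Optimal: p = 13, q = 0
Slack at optimum:
  C1: slack = 7
  C2: slack = 0 (binding)
  C3: slack = 6
  p ≥ 0: p = 13
  q ≥ 0: q = 0 (binding)
Binding constraints: C2, q ≥ 0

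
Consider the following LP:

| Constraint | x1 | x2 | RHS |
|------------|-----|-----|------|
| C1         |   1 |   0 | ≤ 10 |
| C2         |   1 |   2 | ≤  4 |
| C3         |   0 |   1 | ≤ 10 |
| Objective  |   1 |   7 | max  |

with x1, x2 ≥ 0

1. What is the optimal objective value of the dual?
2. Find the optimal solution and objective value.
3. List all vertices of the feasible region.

1. 14 (by strong duality, equal to the primal optimum)
2. x1 = 0, x2 = 2, z = 14
3. (0, 0), (4, 0), (0, 2)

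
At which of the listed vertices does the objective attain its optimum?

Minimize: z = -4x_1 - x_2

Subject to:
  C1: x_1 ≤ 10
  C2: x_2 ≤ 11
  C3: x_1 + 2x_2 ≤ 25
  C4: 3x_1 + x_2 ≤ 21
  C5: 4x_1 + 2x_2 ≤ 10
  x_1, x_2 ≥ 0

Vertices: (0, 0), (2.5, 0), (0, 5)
Evaluating z = -4x_1 - x_2 at each vertex:
  (0, 0): z = 0
  (2.5, 0): z = -10
  (0, 5): z = -5

The smallest value is z = -10, attained at (2.5, 0).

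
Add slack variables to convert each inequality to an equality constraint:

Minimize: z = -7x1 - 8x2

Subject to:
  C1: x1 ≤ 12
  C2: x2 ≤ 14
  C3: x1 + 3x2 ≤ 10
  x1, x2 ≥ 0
min z = -7x1 - 8x2

s.t.
  x1 + s1 = 12
  x2 + s2 = 14
  x1 + 3x2 + s3 = 10
  x1, x2, s1, s2, s3 ≥ 0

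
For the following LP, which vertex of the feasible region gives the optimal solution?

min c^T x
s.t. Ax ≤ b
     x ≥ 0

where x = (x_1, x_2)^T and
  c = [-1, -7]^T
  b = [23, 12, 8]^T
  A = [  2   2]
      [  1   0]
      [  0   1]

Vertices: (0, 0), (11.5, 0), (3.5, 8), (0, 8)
(3.5, 8) with z = -59.5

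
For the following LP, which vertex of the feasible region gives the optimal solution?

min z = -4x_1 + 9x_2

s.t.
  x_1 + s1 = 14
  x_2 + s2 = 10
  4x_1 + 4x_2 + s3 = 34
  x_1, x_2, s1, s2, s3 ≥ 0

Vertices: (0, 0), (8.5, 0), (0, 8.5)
(8.5, 0) with z = -34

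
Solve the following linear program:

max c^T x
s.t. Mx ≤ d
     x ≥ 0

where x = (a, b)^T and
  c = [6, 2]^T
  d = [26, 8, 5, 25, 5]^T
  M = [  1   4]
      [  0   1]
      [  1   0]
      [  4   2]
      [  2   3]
a = 2.5, b = 0, z = 15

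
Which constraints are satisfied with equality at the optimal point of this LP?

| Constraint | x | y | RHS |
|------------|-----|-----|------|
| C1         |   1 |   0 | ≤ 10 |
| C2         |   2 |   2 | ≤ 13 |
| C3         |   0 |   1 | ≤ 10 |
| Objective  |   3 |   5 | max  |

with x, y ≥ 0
Optimal: x = 0, y = 6.5
Slack at optimum:
  C1: slack = 10
  C2: slack = 0 (binding)
  C3: slack = 3.5
  x ≥ 0: x = 0 (binding)
  y ≥ 0: y = 6.5
Binding constraints: C2, x ≥ 0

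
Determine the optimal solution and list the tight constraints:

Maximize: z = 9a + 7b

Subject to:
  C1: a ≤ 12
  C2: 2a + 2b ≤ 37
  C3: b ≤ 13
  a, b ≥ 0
Optimal: a = 12, b = 6.5
Slack at optimum:
  C1: slack = 0 (binding)
  C2: slack = 0 (binding)
  C3: slack = 6.5
  a ≥ 0: a = 12
  b ≥ 0: b = 6.5
Binding constraints: C1, C2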